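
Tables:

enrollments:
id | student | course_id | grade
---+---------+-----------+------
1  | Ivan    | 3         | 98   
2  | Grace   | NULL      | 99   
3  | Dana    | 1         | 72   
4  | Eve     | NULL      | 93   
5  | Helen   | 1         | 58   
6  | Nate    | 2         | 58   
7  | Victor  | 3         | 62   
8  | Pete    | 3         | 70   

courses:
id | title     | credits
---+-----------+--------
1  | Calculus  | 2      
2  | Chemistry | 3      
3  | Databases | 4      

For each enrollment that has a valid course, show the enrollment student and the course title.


INNER JOIN keeps only enrollments rows whose course_id matches an id in courses. Walk through each enrollment:
  - enrollment 1 (Ivan): course_id=3 -> matches Databases
  - enrollment 2 (Grace): course_id=NULL, no match -> dropped
  - enrollment 3 (Dana): course_id=1 -> matches Calculus
  - enrollment 4 (Eve): course_id=NULL, no match -> dropped
  - enrollment 5 (Helen): course_id=1 -> matches Calculus
  - enrollment 6 (Nate): course_id=2 -> matches Chemistry
  - enrollment 7 (Victor): course_id=3 -> matches Databases
  - enrollment 8 (Pete): course_id=3 -> matches Databases
So 2 of 8 rows are dropped.

SQL:
SELECT a.student, b.title AS course
FROM enrollments a
INNER JOIN courses b ON a.course_id = b.id

Result:
student | course   
--------+----------
Ivan    | Databases
Dana    | Calculus 
Helen   | Calculus 
Nate    | Chemistry
Victor  | Databases
Pete    | Databases


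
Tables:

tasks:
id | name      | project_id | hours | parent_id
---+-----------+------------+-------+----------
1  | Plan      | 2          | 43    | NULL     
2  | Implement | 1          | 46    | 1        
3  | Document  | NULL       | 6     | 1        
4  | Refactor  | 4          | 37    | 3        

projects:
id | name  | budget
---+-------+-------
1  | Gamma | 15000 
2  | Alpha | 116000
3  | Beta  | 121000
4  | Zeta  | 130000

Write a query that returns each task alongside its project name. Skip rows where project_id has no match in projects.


INNER JOIN keeps only tasks rows whose project_id matches an id in projects. Walk through each task:
  - task 1 (Plan): project_id=2 -> matches Alpha
  - task 2 (Implement): project_id=1 -> matches Gamma
  - task 3 (Document): project_id=NULL, no match -> dropped
  - task 4 (Refactor): project_id=4 -> matches Zeta
So 1 of 4 rows is dropped.

SQL:
SELECT a.name, b.name AS project
FROM tasks a
INNER JOIN projects b ON a.project_id = b.id

Result:
name      | project
----------+--------
Plan      | Alpha  
Implement | Gamma  
Refactor  | Zeta   


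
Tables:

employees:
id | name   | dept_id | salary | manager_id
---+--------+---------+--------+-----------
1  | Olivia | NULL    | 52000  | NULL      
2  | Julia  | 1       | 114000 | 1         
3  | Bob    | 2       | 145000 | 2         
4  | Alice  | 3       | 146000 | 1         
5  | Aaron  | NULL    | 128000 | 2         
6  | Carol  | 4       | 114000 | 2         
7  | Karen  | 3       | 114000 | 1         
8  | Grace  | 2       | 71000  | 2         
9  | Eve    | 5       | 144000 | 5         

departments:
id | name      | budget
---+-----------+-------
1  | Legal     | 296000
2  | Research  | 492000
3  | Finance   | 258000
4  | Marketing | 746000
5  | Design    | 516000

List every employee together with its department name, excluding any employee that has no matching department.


INNER JOIN keeps only employees rows whose dept_id matches an id in departments. Walk through each employee:
  - employee 1 (Olivia): dept_id=NULL, no match -> dropped
  - employee 2 (Julia): dept_id=1 -> matches Legal
  - employee 3 (Bob): dept_id=2 -> matches Research
  - employee 4 (Alice): dept_id=3 -> matches Finance
  - employee 5 (Aaron): dept_id=NULL, no match -> dropped
  - employee 6 (Carol): dept_id=4 -> matches Marketing
  - employee 7 (Karen): dept_id=3 -> matches Finance
  - employee 8 (Grace): dept_id=2 -> matches Research
  - employee 9 (Eve): dept_id=5 -> matches Design
So 2 of 9 rows are dropped.

SQL:
SELECT a.name, b.name AS department
FROM employees a
INNER JOIN departments b ON a.dept_id = b.id

Result:
name  | department
------+-----------
Julia | Legal     
Bob   | Research  
Alice | Finance   
Carol | Marketing 
Karen | Finance   
Grace | Research  
Eve   | Design    


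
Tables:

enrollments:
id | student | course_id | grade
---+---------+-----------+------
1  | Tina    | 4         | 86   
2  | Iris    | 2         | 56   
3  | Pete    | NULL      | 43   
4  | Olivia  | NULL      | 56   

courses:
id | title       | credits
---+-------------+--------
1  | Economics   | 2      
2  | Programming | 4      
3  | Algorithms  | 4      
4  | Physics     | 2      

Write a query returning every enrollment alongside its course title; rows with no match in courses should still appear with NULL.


LEFT JOIN keeps every row from enrollments (the left table); where course_id has no match in courses, the course columns become NULL. Walk through each enrollment:
  - enrollment 1 (Tina): course_id=4 -> matches Physics
  - enrollment 2 (Iris): course_id=2 -> matches Programming
  - enrollment 3 (Pete): course_id=NULL, no match -> kept with NULL
  - enrollment 4 (Olivia): course_id=NULL, no match -> kept with NULL
All 4 rows appear; 2 have NULL course.

SQL:
SELECT a.student, b.title AS course
FROM enrollments a
LEFT JOIN courses b ON a.course_id = b.id

Result:
student | course     
--------+------------
Tina    | Physics    
Iris    | Programming
Pete    | NULL       
Olivia  | NULL       


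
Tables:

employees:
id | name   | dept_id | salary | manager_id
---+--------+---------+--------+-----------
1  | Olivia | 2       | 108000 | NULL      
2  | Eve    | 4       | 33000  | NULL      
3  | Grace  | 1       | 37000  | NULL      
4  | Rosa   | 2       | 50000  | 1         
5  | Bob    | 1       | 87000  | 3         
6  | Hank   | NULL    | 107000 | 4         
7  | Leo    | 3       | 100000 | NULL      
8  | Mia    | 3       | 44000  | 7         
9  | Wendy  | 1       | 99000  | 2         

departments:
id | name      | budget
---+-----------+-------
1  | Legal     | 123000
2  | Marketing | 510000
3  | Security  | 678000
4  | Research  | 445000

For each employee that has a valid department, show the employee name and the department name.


INNER JOIN keeps only employees rows whose dept_id matches an id in departments. Walk through each employee:
  - employee 1 (Olivia): dept_id=2 -> matches Marketing
  - employee 2 (Eve): dept_id=4 -> matches Research
  - employee 3 (Grace): dept_id=1 -> matches Legal
  - employee 4 (Rosa): dept_id=2 -> matches Marketing
  - employee 5 (Bob): dept_id=1 -> matches Legal
  - employee 6 (Hank): dept_id=NULL, no match -> dropped
  - employee 7 (Leo): dept_id=3 -> matches Security
  - employee 8 (Mia): dept_id=3 -> matches Security
  - employee 9 (Wendy): dept_id=1 -> matches Legal
So 1 of 9 rows is dropped.

SQL:
SELECT a.name, b.name AS department
FROM employees a
INNER JOIN departments b ON a.dept_id = b.id

Result:
name   | department
-------+-----------
Olivia | Marketing 
Eve    | Research  
Grace  | Legal     
Rosa   | Marketing 
Bob    | Legal     
Leo    | Security  
Mia    | Security  
Wendy  | Legal     


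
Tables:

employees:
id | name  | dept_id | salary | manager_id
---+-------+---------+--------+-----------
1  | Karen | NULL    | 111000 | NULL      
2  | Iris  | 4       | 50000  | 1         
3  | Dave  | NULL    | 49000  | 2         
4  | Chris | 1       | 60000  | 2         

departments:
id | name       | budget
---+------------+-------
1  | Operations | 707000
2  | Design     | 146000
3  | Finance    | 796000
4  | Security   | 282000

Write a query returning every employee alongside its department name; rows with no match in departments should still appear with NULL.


LEFT JOIN keeps every row from employees (the left table); where dept_id has no match in departments, the department columns become NULL. Walk through each employee:
  - employee 1 (Karen): dept_id=NULL, no match -> kept with NULL
  - employee 2 (Iris): dept_id=4 -> matches Security
  - employee 3 (Dave): dept_id=NULL, no match -> kept with NULL
  - employee 4 (Chris): dept_id=1 -> matches Operations
All 4 rows appear; 2 have NULL department.

SQL:
SELECT a.name, b.name AS department
FROM employees a
LEFT JOIN departments b ON a.dept_id = b.id

Result:
name  | department
------+-----------
Karen | NULL      
Iris  | Security  
Dave  | NULL      
Chris | Operations


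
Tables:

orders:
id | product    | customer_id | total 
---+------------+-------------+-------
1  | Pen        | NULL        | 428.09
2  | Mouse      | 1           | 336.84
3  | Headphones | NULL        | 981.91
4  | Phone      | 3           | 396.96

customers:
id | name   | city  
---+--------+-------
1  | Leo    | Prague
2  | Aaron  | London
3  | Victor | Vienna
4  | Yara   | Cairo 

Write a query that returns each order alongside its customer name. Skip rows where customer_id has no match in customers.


INNER JOIN keeps only orders rows whose customer_id matches an id in customers. Walk through each order:
  - order 1 (Pen): customer_id=NULL, no match -> dropped
  - order 2 (Mouse): customer_id=1 -> matches Leo
  - order 3 (Headphones): customer_id=NULL, no match -> dropped
  - order 4 (Phone): customer_id=3 -> matches Victor
So 2 of 4 rows are dropped.

SQL:
SELECT a.product, b.name AS customer
FROM orders a
INNER JOIN customers b ON a.customer_id = b.id

Result:
product | customer
--------+---------
Mouse   | Leo     
Phone   | Victor  


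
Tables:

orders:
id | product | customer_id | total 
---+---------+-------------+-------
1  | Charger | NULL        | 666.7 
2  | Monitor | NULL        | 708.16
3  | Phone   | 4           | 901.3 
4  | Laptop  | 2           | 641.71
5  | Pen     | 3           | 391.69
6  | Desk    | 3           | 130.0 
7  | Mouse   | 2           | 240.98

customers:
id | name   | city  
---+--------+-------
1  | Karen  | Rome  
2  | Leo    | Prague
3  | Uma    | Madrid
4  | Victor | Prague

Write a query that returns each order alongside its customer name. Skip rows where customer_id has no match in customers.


INNER JOIN keeps only orders rows whose customer_id matches an id in customers. Walk through each order:
  - order 1 (Charger): customer_id=NULL, no match -> dropped
  - order 2 (Monitor): customer_id=NULL, no match -> dropped
  - order 3 (Phone): customer_id=4 -> matches Victor
  - order 4 (Laptop): customer_id=2 -> matches Leo
  - order 5 (Pen): customer_id=3 -> matches Uma
  - order 6 (Desk): customer_id=3 -> matches Uma
  - order 7 (Mouse): customer_id=2 -> matches Leo
So 2 of 7 rows are dropped.

SQL:
SELECT a.product, b.name AS customer
FROM orders a
INNER JOIN customers b ON a.customer_id = b.id

Result:
product | customer
--------+---------
Phone   | Victor  
Laptop  | Leo     
Pen     | Uma     
Desk    | Uma     
Mouse   | Leo     


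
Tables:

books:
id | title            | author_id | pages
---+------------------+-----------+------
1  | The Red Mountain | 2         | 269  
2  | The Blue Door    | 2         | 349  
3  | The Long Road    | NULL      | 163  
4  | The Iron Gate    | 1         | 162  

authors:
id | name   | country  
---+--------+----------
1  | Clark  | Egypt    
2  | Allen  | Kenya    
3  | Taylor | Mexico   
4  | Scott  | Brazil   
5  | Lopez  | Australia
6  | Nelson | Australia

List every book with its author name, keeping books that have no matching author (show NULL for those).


LEFT JOIN keeps every row from books (the left table); where author_id has no match in authors, the author columns become NULL. Walk through each book:
  - book 1 (The Red Mountain): author_id=2 -> matches Allen
  - book 2 (The Blue Door): author_id=2 -> matches Allen
  - book 3 (The Long Road): author_id=NULL, no match -> kept with NULL
  - book 4 (The Iron Gate): author_id=1 -> matches Clark
All 4 rows appear; 1 has NULL author.

SQL:
SELECT a.title, b.name AS author
FROM books a
LEFT JOIN authors b ON a.author_id = b.id

Result:
title            | author
-----------------+-------
The Red Mountain | Allen 
The Blue Door    | Allen 
The Long Road    | NULL  
The Iron Gate    | Clark 


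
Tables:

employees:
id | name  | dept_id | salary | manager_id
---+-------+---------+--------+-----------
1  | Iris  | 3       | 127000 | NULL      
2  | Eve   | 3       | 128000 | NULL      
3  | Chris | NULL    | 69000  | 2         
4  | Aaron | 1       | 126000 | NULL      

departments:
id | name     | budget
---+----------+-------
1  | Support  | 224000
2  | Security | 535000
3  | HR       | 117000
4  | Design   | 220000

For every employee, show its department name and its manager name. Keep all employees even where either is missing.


Two LEFT JOINs from the same base table employees: one to departments via dept_id, one to employees itself via manager_id. Both are LEFT so every employee is preserved.
Match against departments:
  - employee 1 (Iris): dept_id=3 -> matches HR
  - employee 2 (Eve): dept_id=3 -> matches HR
  - employee 3 (Chris): dept_id=NULL, no match -> kept with NULL
  - employee 4 (Aaron): dept_id=1 -> matches Support
Match against employees (self):
  - employee 1 (Iris): manager_id=NULL -> NULL
  - employee 2 (Eve): manager_id=NULL -> NULL
  - employee 3 (Chris): manager_id=2 -> Eve
  - employee 4 (Aaron): manager_id=NULL -> NULL

SQL:
SELECT a.name, b.name AS department, c.name AS manager
FROM employees a
LEFT JOIN departments b ON a.dept_id = b.id
LEFT JOIN employees c ON a.manager_id = c.id

Result:
name  | department | manager
------+------------+--------
Iris  | HR         | NULL   
Eve   | HR         | NULL   
Chris | NULL       | Eve    
Aaron | Support    | NULL   


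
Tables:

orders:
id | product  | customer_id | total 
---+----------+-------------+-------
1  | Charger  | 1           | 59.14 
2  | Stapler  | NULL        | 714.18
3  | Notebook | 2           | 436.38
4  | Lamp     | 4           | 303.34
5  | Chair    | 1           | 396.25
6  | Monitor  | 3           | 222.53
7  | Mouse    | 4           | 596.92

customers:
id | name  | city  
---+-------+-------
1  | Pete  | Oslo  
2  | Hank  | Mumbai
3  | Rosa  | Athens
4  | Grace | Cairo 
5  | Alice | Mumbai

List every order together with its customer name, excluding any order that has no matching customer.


INNER JOIN keeps only orders rows whose customer_id matches an id in customers. Walk through each order:
  - order 1 (Charger): customer_id=1 -> matches Pete
  - order 2 (Stapler): customer_id=NULL, no match -> dropped
  - order 3 (Notebook): customer_id=2 -> matches Hank
  - order 4 (Lamp): customer_id=4 -> matches Grace
  - order 5 (Chair): customer_id=1 -> matches Pete
  - order 6 (Monitor): customer_id=3 -> matches Rosa
  - order 7 (Mouse): customer_id=4 -> matches Grace
So 1 of 7 rows is dropped.

SQL:
SELECT a.product, b.name AS customer
FROM orders a
INNER JOIN customers b ON a.customer_id = b.id

Result:
product  | customer
---------+---------
Charger  | Pete    
Notebook | Hank    
Lamp     | Grace   
Chair    | Pete    
Monitor  | Rosa    
Mouse    | Grace   


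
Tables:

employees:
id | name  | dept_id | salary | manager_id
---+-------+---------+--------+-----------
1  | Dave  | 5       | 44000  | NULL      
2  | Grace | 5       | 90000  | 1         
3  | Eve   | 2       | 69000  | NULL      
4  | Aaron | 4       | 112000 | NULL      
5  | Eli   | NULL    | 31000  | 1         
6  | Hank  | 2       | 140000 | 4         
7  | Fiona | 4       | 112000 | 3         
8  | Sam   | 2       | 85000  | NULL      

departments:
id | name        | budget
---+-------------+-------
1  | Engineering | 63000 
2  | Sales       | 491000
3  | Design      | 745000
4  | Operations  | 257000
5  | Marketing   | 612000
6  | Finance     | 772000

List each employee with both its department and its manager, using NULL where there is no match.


Two LEFT JOINs from the same base table employees: one to departments via dept_id, one to employees itself via manager_id. Both are LEFT so every employee is preserved.
Match against departments:
  - employee 1 (Dave): dept_id=5 -> matches Marketing
  - employee 2 (Grace): dept_id=5 -> matches Marketing
  - employee 3 (Eve): dept_id=2 -> matches Sales
  - employee 4 (Aaron): dept_id=4 -> matches Operations
  - employee 5 (Eli): dept_id=NULL, no match -> kept with NULL
  - employee 6 (Hank): dept_id=2 -> matches Sales
  - employee 7 (Fiona): dept_id=4 -> matches Operations
  - employee 8 (Sam): dept_id=2 -> matches Sales
Match against employees (self):
  - employee 1 (Dave): manager_id=NULL -> NULL
  - employee 2 (Grace): manager_id=1 -> Dave
  - employee 3 (Eve): manager_id=NULL -> NULL
  - employee 4 (Aaron): manager_id=NULL -> NULL
  - employee 5 (Eli): manager_id=1 -> Dave
  - employee 6 (Hank): manager_id=4 -> Aaron
  - employee 7 (Fiona): manager_id=3 -> Eve
  - employee 8 (Sam): manager_id=NULL -> NULL

SQL:
SELECT a.name, b.name AS department, c.name AS manager
FROM employees a
LEFT JOIN departments b ON a.dept_id = b.id
LEFT JOIN employees c ON a.manager_id = c.id

Result:
name  | department | manager
------+------------+--------
Dave  | Marketing  | NULL   
Grace | Marketing  | Dave   
Eve   | Sales      | NULL   
Aaron | Operations | NULL   
Eli   | NULL       | Dave   
Hank  | Sales      | Aaron  
Fiona | Operations | Eve    
Sam   | Sales      | NULL   


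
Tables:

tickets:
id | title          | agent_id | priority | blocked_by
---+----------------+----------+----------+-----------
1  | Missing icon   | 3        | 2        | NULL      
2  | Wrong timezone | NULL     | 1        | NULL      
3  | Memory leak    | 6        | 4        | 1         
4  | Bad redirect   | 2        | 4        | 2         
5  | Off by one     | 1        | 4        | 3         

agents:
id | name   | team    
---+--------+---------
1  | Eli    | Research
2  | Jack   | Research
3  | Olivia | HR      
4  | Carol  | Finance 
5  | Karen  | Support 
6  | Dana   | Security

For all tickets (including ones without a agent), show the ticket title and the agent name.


LEFT JOIN keeps every row from tickets (the left table); where agent_id has no match in agents, the agent columns become NULL. Walk through each ticket:
  - ticket 1 (Missing icon): agent_id=3 -> matches Olivia
  - ticket 2 (Wrong timezone): agent_id=NULL, no match -> kept with NULL
  - ticket 3 (Memory leak): agent_id=6 -> matches Dana
  - ticket 4 (Bad redirect): agent_id=2 -> matches Jack
  - ticket 5 (Off by one): agent_id=1 -> matches Eli
All 5 rows appear; 1 has NULL agent.

SQL:
SELECT a.title, b.name AS agent
FROM tickets a
LEFT JOIN agents b ON a.agent_id = b.id

Result:
title          | agent 
---------------+-------
Missing icon   | Olivia
Wrong timezone | NULL  
Memory leak    | Dana  
Bad redirect   | Jack  
Off by one     | Eli   


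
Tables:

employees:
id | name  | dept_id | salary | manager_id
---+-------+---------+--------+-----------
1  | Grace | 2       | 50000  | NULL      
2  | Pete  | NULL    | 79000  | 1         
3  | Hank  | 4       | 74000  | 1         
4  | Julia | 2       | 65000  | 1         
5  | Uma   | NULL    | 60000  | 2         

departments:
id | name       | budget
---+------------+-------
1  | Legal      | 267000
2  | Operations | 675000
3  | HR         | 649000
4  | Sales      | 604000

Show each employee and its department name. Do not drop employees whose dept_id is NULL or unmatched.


LEFT JOIN keeps every row from employees (the left table); where dept_id has no match in departments, the department columns become NULL. Walk through each employee:
  - employee 1 (Grace): dept_id=2 -> matches Operations
  - employee 2 (Pete): dept_id=NULL, no match -> kept with NULL
  - employee 3 (Hank): dept_id=4 -> matches Sales
  - employee 4 (Julia): dept_id=2 -> matches Operations
  - employee 5 (Uma): dept_id=NULL, no match -> kept with NULL
All 5 rows appear; 2 have NULL department.

SQL:
SELECT a.name, b.name AS department
FROM employees a
LEFT JOIN departments b ON a.dept_id = b.id

Result:
name  | department
------+-----------
Grace | Operations
Pete  | NULL      
Hank  | Sales     
Julia | Operations
Uma   | NULL      


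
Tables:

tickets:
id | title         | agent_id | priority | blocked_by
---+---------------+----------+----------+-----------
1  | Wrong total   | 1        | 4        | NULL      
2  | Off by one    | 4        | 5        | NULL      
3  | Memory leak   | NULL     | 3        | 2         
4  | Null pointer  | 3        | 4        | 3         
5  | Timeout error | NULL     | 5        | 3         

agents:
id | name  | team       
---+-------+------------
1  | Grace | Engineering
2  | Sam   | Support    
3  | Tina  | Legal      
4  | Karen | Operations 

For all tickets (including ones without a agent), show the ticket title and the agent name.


LEFT JOIN keeps every row from tickets (the left table); where agent_id has no match in agents, the agent columns become NULL. Walk through each ticket:
  - ticket 1 (Wrong total): agent_id=1 -> matches Grace
  - ticket 2 (Off by one): agent_id=4 -> matches Karen
  - ticket 3 (Memory leak): agent_id=NULL, no match -> kept with NULL
  - ticket 4 (Null pointer): agent_id=3 -> matches Tina
  - ticket 5 (Timeout error): agent_id=NULL, no match -> kept with NULL
All 5 rows appear; 2 have NULL agent.

SQL:
SELECT a.title, b.name AS agent
FROM tickets a
LEFT JOIN agents b ON a.agent_id = b.id

Result:
title         | agent
--------------+------
Wrong total   | Grace
Off by one    | Karen
Memory leak   | NULL 
Null pointer  | Tina 
Timeout error | NULL 


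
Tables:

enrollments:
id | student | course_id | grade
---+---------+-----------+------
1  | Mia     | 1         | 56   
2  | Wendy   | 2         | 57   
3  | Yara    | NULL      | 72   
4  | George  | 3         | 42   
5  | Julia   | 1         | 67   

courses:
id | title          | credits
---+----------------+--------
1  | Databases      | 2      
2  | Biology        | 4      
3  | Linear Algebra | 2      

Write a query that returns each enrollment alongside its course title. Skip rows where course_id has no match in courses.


INNER JOIN keeps only enrollments rows whose course_id matches an id in courses. Walk through each enrollment:
  - enrollment 1 (Mia): course_id=1 -> matches Databases
  - enrollment 2 (Wendy): course_id=2 -> matches Biology
  - enrollment 3 (Yara): course_id=NULL, no match -> dropped
  - enrollment 4 (George): course_id=3 -> matches Linear Algebra
  - enrollment 5 (Julia): course_id=1 -> matches Databases
So 1 of 5 rows is dropped.

SQL:
SELECT a.student, b.title AS course
FROM enrollments a
INNER JOIN courses b ON a.course_id = b.id

Result:
student | course        
--------+---------------
Mia     | Databases     
Wendy   | Biology       
George  | Linear Algebra
Julia   | Databases     


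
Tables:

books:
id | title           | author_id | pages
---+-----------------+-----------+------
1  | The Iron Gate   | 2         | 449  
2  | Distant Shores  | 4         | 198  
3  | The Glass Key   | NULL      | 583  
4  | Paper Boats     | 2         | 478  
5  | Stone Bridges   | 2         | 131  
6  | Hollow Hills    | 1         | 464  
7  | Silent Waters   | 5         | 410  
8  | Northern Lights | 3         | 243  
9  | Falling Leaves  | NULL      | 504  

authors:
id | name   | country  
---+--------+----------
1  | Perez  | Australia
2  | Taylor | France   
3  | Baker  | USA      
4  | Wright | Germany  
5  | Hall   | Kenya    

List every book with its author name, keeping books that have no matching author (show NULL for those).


LEFT JOIN keeps every row from books (the left table); where author_id has no match in authors, the author columns become NULL. Walk through each book:
  - book 1 (The Iron Gate): author_id=2 -> matches Taylor
  - book 2 (Distant Shores): author_id=4 -> matches Wright
  - book 3 (The Glass Key): author_id=NULL, no match -> kept with NULL
  - book 4 (Paper Boats): author_id=2 -> matches Taylor
  - book 5 (Stone Bridges): author_id=2 -> matches Taylor
  - book 6 (Hollow Hills): author_id=1 -> matches Perez
  - book 7 (Silent Waters): author_id=5 -> matches Hall
  - book 8 (Northern Lights): author_id=3 -> matches Baker
  - book 9 (Falling Leaves): author_id=NULL, no match -> kept with NULL
All 9 rows appear; 2 have NULL author.

SQL:
SELECT a.title, b.name AS author
FROM books a
LEFT JOIN authors b ON a.author_id = b.id

Result:
title           | author
----------------+-------
The Iron Gate   | Taylor
Distant Shores  | Wright
The Glass Key   | NULL  
Paper Boats     | Taylor
Stone Bridges   | Taylor
Hollow Hills    | Perez 
Silent Waters   | Hall  
Northern Lights | Baker 
Falling Leaves  | NULL  


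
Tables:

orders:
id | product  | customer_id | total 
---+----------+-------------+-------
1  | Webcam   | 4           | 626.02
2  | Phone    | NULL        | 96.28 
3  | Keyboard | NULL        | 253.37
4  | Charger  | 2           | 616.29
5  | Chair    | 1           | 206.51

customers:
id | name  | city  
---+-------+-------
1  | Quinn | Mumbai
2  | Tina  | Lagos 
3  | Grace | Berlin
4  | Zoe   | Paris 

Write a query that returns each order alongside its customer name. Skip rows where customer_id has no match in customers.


INNER JOIN keeps only orders rows whose customer_id matches an id in customers. Walk through each order:
  - order 1 (Webcam): customer_id=4 -> matches Zoe
  - order 2 (Phone): customer_id=NULL, no match -> dropped
  - order 3 (Keyboard): customer_id=NULL, no match -> dropped
  - order 4 (Charger): customer_id=2 -> matches Tina
  - order 5 (Chair): customer_id=1 -> matches Quinn
So 2 of 5 rows are dropped.

SQL:
SELECT a.product, b.name AS customer
FROM orders a
INNER JOIN customers b ON a.customer_id = b.id

Result:
product | customer
--------+---------
Webcam  | Zoe     
Charger | Tina    
Chair   | Quinn   


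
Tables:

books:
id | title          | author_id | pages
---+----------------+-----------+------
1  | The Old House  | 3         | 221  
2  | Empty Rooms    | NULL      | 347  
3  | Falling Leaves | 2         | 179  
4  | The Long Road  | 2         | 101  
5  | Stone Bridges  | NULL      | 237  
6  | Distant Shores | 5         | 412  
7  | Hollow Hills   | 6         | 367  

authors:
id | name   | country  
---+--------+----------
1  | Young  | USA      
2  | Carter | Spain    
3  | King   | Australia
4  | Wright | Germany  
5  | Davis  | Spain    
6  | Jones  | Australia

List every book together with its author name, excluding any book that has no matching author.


INNER JOIN keeps only books rows whose author_id matches an id in authors. Walk through each book:
  - book 1 (The Old House): author_id=3 -> matches King
  - book 2 (Empty Rooms): author_id=NULL, no match -> dropped
  - book 3 (Falling Leaves): author_id=2 -> matches Carter
  - book 4 (The Long Road): author_id=2 -> matches Carter
  - book 5 (Stone Bridges): author_id=NULL, no match -> dropped
  - book 6 (Distant Shores): author_id=5 -> matches Davis
  - book 7 (Hollow Hills): author_id=6 -> matches Jones
So 2 of 7 rows are dropped.

SQL:
SELECT a.title, b.name AS author
FROM books a
INNER JOIN authors b ON a.author_id = b.id

Result:
title          | author
---------------+-------
The Old House  | King  
Falling Leaves | Carter
The Long Road  | Carter
Distant Shores | Davis 
Hollow Hills   | Jones 


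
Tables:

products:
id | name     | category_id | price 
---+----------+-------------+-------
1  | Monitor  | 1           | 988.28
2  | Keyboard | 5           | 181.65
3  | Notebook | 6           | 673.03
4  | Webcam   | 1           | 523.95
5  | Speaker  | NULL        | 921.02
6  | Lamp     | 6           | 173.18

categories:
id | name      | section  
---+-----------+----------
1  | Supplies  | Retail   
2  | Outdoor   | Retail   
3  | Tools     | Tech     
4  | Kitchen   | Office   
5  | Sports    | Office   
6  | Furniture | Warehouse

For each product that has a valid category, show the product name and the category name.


INNER JOIN keeps only products rows whose category_id matches an id in categories. Walk through each product:
  - product 1 (Monitor): category_id=1 -> matches Supplies
  - product 2 (Keyboard): category_id=5 -> matches Sports
  - product 3 (Notebook): category_id=6 -> matches Furniture
  - product 4 (Webcam): category_id=1 -> matches Supplies
  - product 5 (Speaker): category_id=NULL, no match -> dropped
  - product 6 (Lamp): category_id=6 -> matches Furniture
So 1 of 6 rows is dropped.

SQL:
SELECT a.name, b.name AS category
FROM products a
INNER JOIN categories b ON a.category_id = b.id

Result:
name     | category 
---------+----------
Monitor  | Supplies 
Keyboard | Sports   
Notebook | Furniture
Webcam   | Supplies 
Lamp     | Furniture


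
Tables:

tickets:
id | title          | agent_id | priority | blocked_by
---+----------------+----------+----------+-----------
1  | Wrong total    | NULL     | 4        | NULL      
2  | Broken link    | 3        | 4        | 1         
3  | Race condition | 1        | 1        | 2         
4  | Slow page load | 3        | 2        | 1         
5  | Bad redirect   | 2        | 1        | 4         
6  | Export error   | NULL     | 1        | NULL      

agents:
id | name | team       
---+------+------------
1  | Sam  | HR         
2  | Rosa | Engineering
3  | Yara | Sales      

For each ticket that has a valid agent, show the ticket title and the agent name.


INNER JOIN keeps only tickets rows whose agent_id matches an id in agents. Walk through each ticket:
  - ticket 1 (Wrong total): agent_id=NULL, no match -> dropped
  - ticket 2 (Broken link): agent_id=3 -> matches Yara
  - ticket 3 (Race condition): agent_id=1 -> matches Sam
  - ticket 4 (Slow page load): agent_id=3 -> matches Yara
  - ticket 5 (Bad redirect): agent_id=2 -> matches Rosa
  - ticket 6 (Export error): agent_id=NULL, no match -> dropped
So 2 of 6 rows are dropped.

SQL:
SELECT a.title, b.name AS agent
FROM tickets a
INNER JOIN agents b ON a.agent_id = b.id

Result:
title          | agent
---------------+------
Broken link    | Yara 
Race condition | Sam  
Slow page load | Yara 
Bad redirect   | Rosa 


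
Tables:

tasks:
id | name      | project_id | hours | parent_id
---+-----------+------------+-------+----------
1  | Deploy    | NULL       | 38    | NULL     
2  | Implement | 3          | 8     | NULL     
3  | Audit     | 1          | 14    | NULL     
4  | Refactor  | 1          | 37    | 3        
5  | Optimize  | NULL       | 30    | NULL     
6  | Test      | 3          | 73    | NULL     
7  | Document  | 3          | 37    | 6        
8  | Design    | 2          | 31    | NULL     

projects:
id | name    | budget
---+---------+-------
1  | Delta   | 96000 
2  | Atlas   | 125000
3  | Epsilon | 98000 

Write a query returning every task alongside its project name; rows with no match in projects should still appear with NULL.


LEFT JOIN keeps every row from tasks (the left table); where project_id has no match in projects, the project columns become NULL. Walk through each task:
  - task 1 (Deploy): project_id=NULL, no match -> kept with NULL
  - task 2 (Implement): project_id=3 -> matches Epsilon
  - task 3 (Audit): project_id=1 -> matches Delta
  - task 4 (Refactor): project_id=1 -> matches Delta
  - task 5 (Optimize): project_id=NULL, no match -> kept with NULL
  - task 6 (Test): project_id=3 -> matches Epsilon
  - task 7 (Document): project_id=3 -> matches Epsilon
  - task 8 (Design): project_id=2 -> matches Atlas
All 8 rows appear; 2 have NULL project.

SQL:
SELECT a.name, b.name AS project
FROM tasks a
LEFT JOIN projects b ON a.project_id = b.id

Result:
name      | project
----------+--------
Deploy    | NULL   
Implement | Epsilon
Audit     | Delta  
Refactor  | Delta  
Optimize  | NULL   
Test      | Epsilon
Document  | Epsilon
Design    | Atlas  


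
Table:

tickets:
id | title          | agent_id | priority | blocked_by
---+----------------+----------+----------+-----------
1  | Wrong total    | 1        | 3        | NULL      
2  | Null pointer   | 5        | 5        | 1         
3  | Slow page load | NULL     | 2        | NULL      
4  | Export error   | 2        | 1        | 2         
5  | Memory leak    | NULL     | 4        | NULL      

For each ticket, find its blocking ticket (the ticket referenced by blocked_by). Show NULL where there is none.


This is a self-join: tickets is joined to a second copy of itself, matching each row's blocked_by to another row's id. Use LEFT JOIN so rows with blocked_by=NULL are kept.
  - ticket 1 (Wrong total): blocked_by=NULL -> NULL
  - ticket 2 (Null pointer): blocked_by=1 -> Wrong total
  - ticket 3 (Slow page load): blocked_by=NULL -> NULL
  - ticket 4 (Export error): blocked_by=2 -> Null pointer
  - ticket 5 (Memory leak): blocked_by=NULL -> NULL

SQL:
SELECT a.title AS item, b.title AS blocked_by
FROM tickets a
LEFT JOIN tickets b ON a.blocked_by = b.id

Result:
item           | blocked_by  
---------------+-------------
Wrong total    | NULL        
Null pointer   | Wrong total 
Slow page load | NULL        
Export error   | Null pointer
Memory leak    | NULL        


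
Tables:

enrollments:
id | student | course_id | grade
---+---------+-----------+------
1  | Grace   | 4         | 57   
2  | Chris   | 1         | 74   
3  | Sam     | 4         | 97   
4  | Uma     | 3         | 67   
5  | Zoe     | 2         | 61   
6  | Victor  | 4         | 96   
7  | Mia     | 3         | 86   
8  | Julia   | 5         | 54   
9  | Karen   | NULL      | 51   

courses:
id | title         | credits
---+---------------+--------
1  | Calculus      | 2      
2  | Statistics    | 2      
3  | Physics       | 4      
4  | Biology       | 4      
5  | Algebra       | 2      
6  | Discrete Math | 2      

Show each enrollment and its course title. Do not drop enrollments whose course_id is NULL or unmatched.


LEFT JOIN keeps every row from enrollments (the left table); where course_id has no match in courses, the course columns become NULL. Walk through each enrollment:
  - enrollment 1 (Grace): course_id=4 -> matches Biology
  - enrollment 2 (Chris): course_id=1 -> matches Calculus
  - enrollment 3 (Sam): course_id=4 -> matches Biology
  - enrollment 4 (Uma): course_id=3 -> matches Physics
  - enrollment 5 (Zoe): course_id=2 -> matches Statistics
  - enrollment 6 (Victor): course_id=4 -> matches Biology
  - enrollment 7 (Mia): course_id=3 -> matches Physics
  - enrollment 8 (Julia): course_id=5 -> matches Algebra
  - enrollment 9 (Karen): course_id=NULL, no match -> kept with NULL
All 9 rows appear; 1 has NULL course.

SQL:
SELECT a.student, b.title AS course
FROM enrollments a
LEFT JOIN courses b ON a.course_id = b.id

Result:
student | course    
--------+-----------
Grace   | Biology   
Chris   | Calculus  
Sam     | Biology   
Uma     | Physics   
Zoe     | Statistics
Victor  | Biology   
Mia     | Physics   
Julia   | Algebra   
Karen   | NULL      


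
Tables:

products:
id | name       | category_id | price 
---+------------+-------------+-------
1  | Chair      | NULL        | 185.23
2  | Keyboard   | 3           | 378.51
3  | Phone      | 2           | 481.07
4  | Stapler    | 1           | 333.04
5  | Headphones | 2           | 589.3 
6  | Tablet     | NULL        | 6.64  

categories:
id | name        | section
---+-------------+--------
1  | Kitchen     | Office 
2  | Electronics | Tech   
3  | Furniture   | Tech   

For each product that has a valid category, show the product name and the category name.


INNER JOIN keeps only products rows whose category_id matches an id in categories. Walk through each product:
  - product 1 (Chair): category_id=NULL, no match -> dropped
  - product 2 (Keyboard): category_id=3 -> matches Furniture
  - product 3 (Phone): category_id=2 -> matches Electronics
  - product 4 (Stapler): category_id=1 -> matches Kitchen
  - product 5 (Headphones): category_id=2 -> matches Electronics
  - product 6 (Tablet): category_id=NULL, no match -> dropped
So 2 of 6 rows are dropped.

SQL:
SELECT a.name, b.name AS category
FROM products a
INNER JOIN categories b ON a.category_id = b.id

Result:
name       | category   
-----------+------------
Keyboard   | Furniture  
Phone      | Electronics
Stapler    | Kitchen    
Headphones | Electronics


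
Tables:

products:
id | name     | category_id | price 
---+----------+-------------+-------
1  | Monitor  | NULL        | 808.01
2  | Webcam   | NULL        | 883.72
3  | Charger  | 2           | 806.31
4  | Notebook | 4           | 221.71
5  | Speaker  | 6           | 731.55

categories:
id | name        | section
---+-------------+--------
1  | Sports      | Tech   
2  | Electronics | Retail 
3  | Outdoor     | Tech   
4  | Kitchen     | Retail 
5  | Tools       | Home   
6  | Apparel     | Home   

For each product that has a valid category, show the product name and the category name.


INNER JOIN keeps only products rows whose category_id matches an id in categories. Walk through each product:
  - product 1 (Monitor): category_id=NULL, no match -> dropped
  - product 2 (Webcam): category_id=NULL, no match -> dropped
  - product 3 (Charger): category_id=2 -> matches Electronics
  - product 4 (Notebook): category_id=4 -> matches Kitchen
  - product 5 (Speaker): category_id=6 -> matches Apparel
So 2 of 5 rows are dropped.

SQL:
SELECT a.name, b.name AS category
FROM products a
INNER JOIN categories b ON a.category_id = b.id

Result:
name     | category   
---------+------------
Charger  | Electronics
Notebook | Kitchen    
Speaker  | Apparel    


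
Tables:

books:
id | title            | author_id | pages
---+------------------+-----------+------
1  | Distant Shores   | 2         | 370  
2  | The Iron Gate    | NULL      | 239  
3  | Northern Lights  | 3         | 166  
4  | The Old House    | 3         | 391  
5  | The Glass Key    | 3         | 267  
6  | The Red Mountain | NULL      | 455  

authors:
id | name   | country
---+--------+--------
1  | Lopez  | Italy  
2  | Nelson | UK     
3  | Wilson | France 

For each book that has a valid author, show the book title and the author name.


INNER JOIN keeps only books rows whose author_id matches an id in authors. Walk through each book:
  - book 1 (Distant Shores): author_id=2 -> matches Nelson
  - book 2 (The Iron Gate): author_id=NULL, no match -> dropped
  - book 3 (Northern Lights): author_id=3 -> matches Wilson
  - book 4 (The Old House): author_id=3 -> matches Wilson
  - book 5 (The Glass Key): author_id=3 -> matches Wilson
  - book 6 (The Red Mountain): author_id=NULL, no match -> dropped
So 2 of 6 rows are dropped.

SQL:
SELECT a.title, b.name AS author
FROM books a
INNER JOIN authors b ON a.author_id = b.id

Result:
title           | author
----------------+-------
Distant Shores  | Nelson
Northern Lights | Wilson
The Old House   | Wilson
The Glass Key   | Wilson


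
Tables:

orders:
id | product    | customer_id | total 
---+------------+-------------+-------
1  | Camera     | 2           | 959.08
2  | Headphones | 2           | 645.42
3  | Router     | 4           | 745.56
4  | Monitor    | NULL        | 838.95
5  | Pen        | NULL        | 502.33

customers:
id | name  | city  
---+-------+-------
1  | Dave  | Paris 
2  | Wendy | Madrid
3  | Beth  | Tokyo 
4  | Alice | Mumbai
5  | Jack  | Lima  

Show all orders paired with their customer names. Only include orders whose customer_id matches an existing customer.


INNER JOIN keeps only orders rows whose customer_id matches an id in customers. Walk through each order:
  - order 1 (Camera): customer_id=2 -> matches Wendy
  - order 2 (Headphones): customer_id=2 -> matches Wendy
  - order 3 (Router): customer_id=4 -> matches Alice
  - order 4 (Monitor): customer_id=NULL, no match -> dropped
  - order 5 (Pen): customer_id=NULL, no match -> dropped
So 2 of 5 rows are dropped.

SQL:
SELECT a.product, b.name AS customer
FROM orders a
INNER JOIN customers b ON a.customer_id = b.id

Result:
product    | customer
-----------+---------
Camera     | Wendy   
Headphones | Wendy   
Router     | Alice   


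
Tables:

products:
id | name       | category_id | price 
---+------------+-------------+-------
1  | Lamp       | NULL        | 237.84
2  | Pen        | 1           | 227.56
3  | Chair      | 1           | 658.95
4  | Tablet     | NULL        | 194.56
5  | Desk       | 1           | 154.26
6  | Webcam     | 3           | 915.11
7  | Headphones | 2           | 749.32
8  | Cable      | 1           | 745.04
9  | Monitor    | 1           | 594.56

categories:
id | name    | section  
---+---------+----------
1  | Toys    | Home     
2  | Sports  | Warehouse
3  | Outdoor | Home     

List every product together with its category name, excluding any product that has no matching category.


INNER JOIN keeps only products rows whose category_id matches an id in categories. Walk through each product:
  - product 1 (Lamp): category_id=NULL, no match -> dropped
  - product 2 (Pen): category_id=1 -> matches Toys
  - product 3 (Chair): category_id=1 -> matches Toys
  - product 4 (Tablet): category_id=NULL, no match -> dropped
  - product 5 (Desk): category_id=1 -> matches Toys
  - product 6 (Webcam): category_id=3 -> matches Outdoor
  - product 7 (Headphones): category_id=2 -> matches Sports
  - product 8 (Cable): category_id=1 -> matches Toys
  - product 9 (Monitor): category_id=1 -> matches Toys
So 2 of 9 rows are dropped.

SQL:
SELECT a.name, b.name AS category
FROM products a
INNER JOIN categories b ON a.category_id = b.id

Result:
name       | category
-----------+---------
Pen        | Toys    
Chair      | Toys    
Desk       | Toys    
Webcam     | Outdoor 
Headphones | Sports  
Cable      | Toys    
Monitor    | Toys    
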